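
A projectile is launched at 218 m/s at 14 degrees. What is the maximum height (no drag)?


H = (v0*sin(theta))^2 / (2g) = (218*sin(14°))^2 / (2*9.81) = 141.8 m

141.8 m


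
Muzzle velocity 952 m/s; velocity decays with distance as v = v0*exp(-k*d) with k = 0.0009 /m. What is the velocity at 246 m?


v = v0*exp(-k*d) = 952*exp(-0.0009*246) = 762.9 m/s

762.9 m/s


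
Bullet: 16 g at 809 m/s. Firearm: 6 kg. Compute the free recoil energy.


v_r = m_p*v_p/m_gun = 0.016*809/6 = 2.15733 m/s, E_r = 0.5*m_gun*v_r^2 = 0.5*6*2.15733^2 = 13.96 J

13.96 J


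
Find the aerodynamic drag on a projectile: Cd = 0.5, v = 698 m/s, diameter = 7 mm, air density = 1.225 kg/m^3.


A = pi*(d/2)^2 = pi*(7/2000)^2 = 3.84845e-05 m^2
Fd = 0.5*Cd*rho*A*v^2 = 0.5*0.5*1.225*3.84845e-05*698^2 = 5.742 N

5.742 N


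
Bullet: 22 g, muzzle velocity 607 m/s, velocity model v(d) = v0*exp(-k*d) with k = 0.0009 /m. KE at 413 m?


v = v0*exp(-k*d) = 607*exp(-0.0009*413) = 418.564 m/s
E = 0.5*m*v^2 = 0.5*0.022*418.564^2 = 1927 J

1927 J


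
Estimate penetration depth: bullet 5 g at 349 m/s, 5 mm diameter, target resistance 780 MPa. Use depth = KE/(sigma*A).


A = pi*(d/2)^2 = pi*(5/2)^2 = 19.635 mm^2
E = 0.5*m*v^2 = 0.5*0.005*349^2 = 304.502 J
depth = E/(sigma*A) = 304.502 J / (780 MPa * 19.635 mm^2) = 304.502/(780 * 19.635) m = 0.0198823 m ≈ 19.88 mm

19.88 mm


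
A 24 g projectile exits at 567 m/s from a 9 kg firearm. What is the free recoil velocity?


v_recoil = m_p * v_p / m_gun = 0.024 * 567 / 9 = 1.512 m/s

1.512 m/s


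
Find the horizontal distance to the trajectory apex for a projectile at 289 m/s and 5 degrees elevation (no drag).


R = v0^2*sin(2*theta)/g = 289^2*sin(2*5°)/9.81 = 1478.42 m
apex_dist = R/2 = 1478.42/2 = 739.2 m

739.2 m


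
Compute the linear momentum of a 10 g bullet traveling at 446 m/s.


p = m*v = 0.01*446 = 4.46 kg·m/s

4.46 kg·m/s


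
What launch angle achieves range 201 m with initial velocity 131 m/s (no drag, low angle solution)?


sin(2*theta) = R*g/v0^2 = 201*9.81/131^2 = 0.114901, theta = arcsin(0.114901)/2 = 3.299°

3.299 degrees


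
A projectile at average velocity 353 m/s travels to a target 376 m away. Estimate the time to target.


t = d/v = 376/353 = 1.065 s

1.065 s


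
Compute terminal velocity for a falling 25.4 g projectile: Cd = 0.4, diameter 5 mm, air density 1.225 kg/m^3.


A = pi*(d/2)^2 = pi*(5/2000)^2 = 1.96350e-05 m^2
vt = sqrt(2mg/(Cd*rho*A)) = sqrt(2*0.0254*9.81/(0.4 * 1.225 * 1.96350e-05)) = 227.6 m/s

227.6 m/s


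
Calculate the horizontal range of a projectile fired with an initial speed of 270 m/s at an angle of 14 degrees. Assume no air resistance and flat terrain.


R = v0^2 * sin(2*theta) / g = 270^2 * sin(2*14°) / 9.81 = 3489 m

3489 m


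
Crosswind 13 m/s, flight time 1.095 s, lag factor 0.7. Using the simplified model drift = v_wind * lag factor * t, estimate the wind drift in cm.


drift = v_wind * lag * t = 13 * 0.7 * 1.095 = 9.9645 m ≈ 996.4 cm

996.4 cm


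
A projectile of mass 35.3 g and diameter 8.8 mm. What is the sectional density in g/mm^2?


SD = m/d^2 = 35.3/8.8^2 = 0.4558 g/mm^2

0.4558 g/mm^2


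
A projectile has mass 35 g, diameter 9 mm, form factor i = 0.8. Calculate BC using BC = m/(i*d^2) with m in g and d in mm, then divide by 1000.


BC = m/(i*d^2*1000) = 35/(0.8 * 9^2 * 1000) = 0.0005401

0.0005401


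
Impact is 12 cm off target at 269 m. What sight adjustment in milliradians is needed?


1 mrad subtends 1 cm per 10 m of range, so adj = error_cm / (dist_m / 10) = 12 / (269/10) = 0.4461 mrad

0.4461 mrad


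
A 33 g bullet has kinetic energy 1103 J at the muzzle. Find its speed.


v = sqrt(2*E/m) = sqrt(2*1103/0.033) = 258.6 m/s

258.6 m/s


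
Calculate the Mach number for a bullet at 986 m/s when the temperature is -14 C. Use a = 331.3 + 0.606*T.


a = 331.3 + 0.606*(-14) = 322.816 m/s
M = v/a = 986/322.816 = 3.054

3.054


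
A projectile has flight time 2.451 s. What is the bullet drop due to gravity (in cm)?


drop = 0.5*g*t^2 = 0.5*9.81*2.451^2 = 29.4663 m ≈ 2947 cm

2947 cm


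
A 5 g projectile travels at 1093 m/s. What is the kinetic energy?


E = 0.5*m*v^2 = 0.5*0.005*1093^2 = 2987 J

2987 J


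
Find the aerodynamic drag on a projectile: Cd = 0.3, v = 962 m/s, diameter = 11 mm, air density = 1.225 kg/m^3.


A = pi*(d/2)^2 = pi*(11/2000)^2 = 9.50332e-05 m^2
Fd = 0.5*Cd*rho*A*v^2 = 0.5*0.3*1.225*9.50332e-05*962^2 = 16.16 N

16.16 N


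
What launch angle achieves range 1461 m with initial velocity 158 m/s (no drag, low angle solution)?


sin(2*theta) = R*g/v0^2 = 1461*9.81/158^2 = 0.574123, theta = arcsin(0.574123)/2 = 17.52°

17.52 degrees


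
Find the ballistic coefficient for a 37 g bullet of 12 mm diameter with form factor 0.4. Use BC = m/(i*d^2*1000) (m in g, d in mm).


BC = m/(i*d^2*1000) = 37/(0.4 * 12^2 * 1000) = 0.0006424

0.0006424


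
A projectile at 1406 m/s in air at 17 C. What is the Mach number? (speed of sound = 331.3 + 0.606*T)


a = 331.3 + 0.606*(17) = 341.602 m/s
M = v/a = 1406/341.602 = 4.116

4.116


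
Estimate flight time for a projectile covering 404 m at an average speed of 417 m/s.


t = d/v = 404/417 = 0.9688 s

0.9688 s


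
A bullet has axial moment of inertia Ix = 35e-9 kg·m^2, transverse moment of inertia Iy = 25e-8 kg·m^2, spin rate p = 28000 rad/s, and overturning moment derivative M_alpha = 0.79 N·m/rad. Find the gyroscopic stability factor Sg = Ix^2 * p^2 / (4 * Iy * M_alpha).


Sg = Ix^2 * p^2 / (4 * Iy * M_alpha) = (35e-9)^2 * 28000^2 / (4 * 25e-8 * 0.79) = 1.216

1.216


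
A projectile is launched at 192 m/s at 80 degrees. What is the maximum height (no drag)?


H = (v0*sin(theta))^2 / (2g) = (192*sin(80°))^2 / (2*9.81) = 1822 m

1822 m


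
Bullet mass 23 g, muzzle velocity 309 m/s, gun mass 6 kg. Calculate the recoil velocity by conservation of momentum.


v_recoil = m_p * v_p / m_gun = 0.023 * 309 / 6 = 1.185 m/s

1.185 m/s


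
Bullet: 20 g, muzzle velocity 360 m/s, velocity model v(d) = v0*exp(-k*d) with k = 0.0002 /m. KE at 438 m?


v = v0*exp(-k*d) = 360*exp(-0.0002*438) = 329.806 m/s
E = 0.5*m*v^2 = 0.5*0.02*329.806^2 = 1088 J

1088 J


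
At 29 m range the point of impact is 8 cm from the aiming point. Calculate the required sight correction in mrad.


1 mrad subtends 1 cm per 10 m of range, so adj = error_cm / (dist_m / 10) = 8 / (29/10) = 2.759 mrad

2.759 mrad


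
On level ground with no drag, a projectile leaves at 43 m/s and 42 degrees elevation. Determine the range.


R = v0^2 * sin(2*theta) / g = 43^2 * sin(2*42°) / 9.81 = 187.4 m

187.4 m


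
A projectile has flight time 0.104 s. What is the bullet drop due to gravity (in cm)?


drop = 0.5*g*t^2 = 0.5*9.81*0.104^2 = 0.0530525 m ≈ 5.305 cm

5.305 cm


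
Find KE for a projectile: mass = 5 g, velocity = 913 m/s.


E = 0.5*m*v^2 = 0.5*0.005*913^2 = 2084 J

2084 J


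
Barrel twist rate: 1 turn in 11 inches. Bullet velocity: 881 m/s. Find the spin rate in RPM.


twist_m = 11*0.0254 = 0.2794 m
spin = v/twist = 881/0.2794 = 3153.185 rev/s
RPM = spin*60 = 3153.185*60 ≈ 189191 RPM

189191 RPM


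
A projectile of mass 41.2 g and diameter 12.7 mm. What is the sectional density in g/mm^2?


SD = m/d^2 = 41.2/12.7^2 = 0.2554 g/mm^2

0.2554 g/mm^2


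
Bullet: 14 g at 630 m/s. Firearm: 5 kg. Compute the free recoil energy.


v_r = m_p*v_p/m_gun = 0.014*630/5 = 1.764 m/s, E_r = 0.5*m_gun*v_r^2 = 0.5*5*1.764^2 = 7.779 J

7.779 J


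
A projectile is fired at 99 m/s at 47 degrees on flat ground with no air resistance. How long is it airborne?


T = 2*v0*sin(theta)/g = 2*99*sin(47°)/9.81 = 14.76 s

14.76 s


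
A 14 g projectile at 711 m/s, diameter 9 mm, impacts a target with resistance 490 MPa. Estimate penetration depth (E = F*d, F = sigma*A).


A = pi*(d/2)^2 = pi*(9/2)^2 = 63.6173 mm^2
E = 0.5*m*v^2 = 0.5*0.014*711^2 = 3538.65 J
depth = E/(sigma*A) = 3538.65 J / (490 MPa * 63.6173 mm^2) = 3538.65/(490 * 63.6173) m = 0.113518 m ≈ 113.5 mm

113.5 mm


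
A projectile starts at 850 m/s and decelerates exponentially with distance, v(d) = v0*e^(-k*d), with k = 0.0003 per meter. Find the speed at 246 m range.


v = v0*exp(-k*d) = 850*exp(-0.0003*246) = 789.5 m/s

789.5 m/s


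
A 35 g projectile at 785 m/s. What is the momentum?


p = m*v = 0.035*785 = 27.48 kg·m/s

27.48 kg·m/s


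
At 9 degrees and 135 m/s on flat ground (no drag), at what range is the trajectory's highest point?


R = v0^2*sin(2*theta)/g = 135^2*sin(2*9°)/9.81 = 574.091 m
apex_dist = R/2 = 574.091/2 = 287 m

287 m


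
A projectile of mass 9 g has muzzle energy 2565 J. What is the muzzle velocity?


v = sqrt(2*E/m) = sqrt(2*2565/0.009) = 755 m/s

755 m/s


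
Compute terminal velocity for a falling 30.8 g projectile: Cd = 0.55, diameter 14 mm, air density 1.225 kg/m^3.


A = pi*(d/2)^2 = pi*(14/2000)^2 = 1.53938e-04 m^2
vt = sqrt(2mg/(Cd*rho*A)) = sqrt(2*0.0308*9.81/(0.55 * 1.225 * 1.53938e-04)) = 76.33 m/s

76.33 m/s


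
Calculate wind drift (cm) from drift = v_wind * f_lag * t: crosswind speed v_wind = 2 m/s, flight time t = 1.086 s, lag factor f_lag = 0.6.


drift = v_wind * lag * t = 2 * 0.6 * 1.086 = 1.3032 m ≈ 130.3 cm

130.3 cm


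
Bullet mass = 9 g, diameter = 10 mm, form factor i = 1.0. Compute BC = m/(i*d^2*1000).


BC = m/(i*d^2*1000) = 9/(1.0 * 10^2 * 1000) = 9e-05

9e-05


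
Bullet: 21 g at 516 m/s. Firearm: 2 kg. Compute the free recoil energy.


v_r = m_p*v_p/m_gun = 0.021*516/2 = 5.418 m/s, E_r = 0.5*m_gun*v_r^2 = 0.5*2*5.418^2 = 29.35 J

29.35 J


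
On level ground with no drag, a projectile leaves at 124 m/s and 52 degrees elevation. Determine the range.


R = v0^2 * sin(2*theta) / g = 124^2 * sin(2*52°) / 9.81 = 1521 m

1521 m


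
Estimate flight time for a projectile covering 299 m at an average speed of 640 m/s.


t = d/v = 299/640 = 0.4672 s

0.4672 s


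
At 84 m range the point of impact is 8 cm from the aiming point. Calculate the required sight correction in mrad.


1 mrad subtends 1 cm per 10 m of range, so adj = error_cm / (dist_m / 10) = 8 / (84/10) = 0.9524 mrad

0.9524 mrad


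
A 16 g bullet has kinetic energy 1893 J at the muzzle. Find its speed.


v = sqrt(2*E/m) = sqrt(2*1893/0.016) = 486.4 m/s

486.4 m/s


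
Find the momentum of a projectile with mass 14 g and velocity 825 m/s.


p = m*v = 0.014*825 = 11.55 kg·m/s

11.55 kg·m/s


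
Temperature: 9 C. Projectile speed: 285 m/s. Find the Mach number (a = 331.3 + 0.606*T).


a = 331.3 + 0.606*(9) = 336.754 m/s
M = v/a = 285/336.754 = 0.8463

0.8463


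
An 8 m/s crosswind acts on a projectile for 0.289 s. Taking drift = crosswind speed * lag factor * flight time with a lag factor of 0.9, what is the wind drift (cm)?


drift = v_wind * lag * t = 8 * 0.9 * 0.289 = 2.0808 m ≈ 208.1 cm

208.1 cm


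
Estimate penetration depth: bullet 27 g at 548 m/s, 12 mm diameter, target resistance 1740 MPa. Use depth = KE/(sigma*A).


A = pi*(d/2)^2 = pi*(12/2)^2 = 113.097 mm^2
E = 0.5*m*v^2 = 0.5*0.027*548^2 = 4054.1 J
depth = E/(sigma*A) = 4054.1 J / (1740 MPa * 113.097 mm^2) = 4054.1/(1740 * 113.097) m = 0.0206012 m ≈ 20.6 mm

20.6 mm


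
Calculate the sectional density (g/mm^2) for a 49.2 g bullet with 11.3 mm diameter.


SD = m/d^2 = 49.2/11.3^2 = 0.3853 g/mm^2

0.3853 g/mm^2


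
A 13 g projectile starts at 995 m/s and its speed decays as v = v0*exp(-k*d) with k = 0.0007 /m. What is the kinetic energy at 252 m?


v = v0*exp(-k*d) = 995*exp(-0.0007*252) = 834.091 m/s
E = 0.5*m*v^2 = 0.5*0.013*834.091^2 = 4522 J

4522 J


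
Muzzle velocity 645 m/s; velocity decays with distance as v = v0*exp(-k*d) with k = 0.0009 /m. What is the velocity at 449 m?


v = v0*exp(-k*d) = 645*exp(-0.0009*449) = 430.6 m/s

430.6 m/s


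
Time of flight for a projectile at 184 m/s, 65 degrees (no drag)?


T = 2*v0*sin(theta)/g = 2*184*sin(65°)/9.81 = 34 s

34 s


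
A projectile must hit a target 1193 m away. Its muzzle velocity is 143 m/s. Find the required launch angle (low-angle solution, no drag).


sin(2*theta) = R*g/v0^2 = 1193*9.81/143^2 = 0.572318, theta = arcsin(0.572318)/2 = 17.46°

17.46 degrees


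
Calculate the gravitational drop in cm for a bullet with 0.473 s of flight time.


drop = 0.5*g*t^2 = 0.5*9.81*0.473^2 = 1.09739 m ≈ 109.7 cm

109.7 cm


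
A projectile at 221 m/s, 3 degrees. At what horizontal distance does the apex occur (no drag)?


R = v0^2*sin(2*theta)/g = 221^2*sin(2*3°)/9.81 = 520.415 m
apex_dist = R/2 = 520.415/2 = 260.2 m

260.2 m


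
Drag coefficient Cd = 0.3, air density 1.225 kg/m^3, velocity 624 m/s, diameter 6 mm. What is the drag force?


A = pi*(d/2)^2 = pi*(6/2000)^2 = 2.82743e-05 m^2
Fd = 0.5*Cd*rho*A*v^2 = 0.5*0.3*1.225*2.82743e-05*624^2 = 2.023 N

2.023 N


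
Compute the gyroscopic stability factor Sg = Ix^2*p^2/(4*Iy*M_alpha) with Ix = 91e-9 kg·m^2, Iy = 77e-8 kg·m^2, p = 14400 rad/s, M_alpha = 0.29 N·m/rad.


Sg = Ix^2 * p^2 / (4 * Iy * M_alpha) = (91e-9)^2 * 14400^2 / (4 * 77e-8 * 0.29) = 1.922

1.922


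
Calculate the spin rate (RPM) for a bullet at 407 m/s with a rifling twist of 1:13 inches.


twist_m = 13*0.0254 = 0.3302 m
spin = v/twist = 407/0.3302 = 1232.586 rev/s
RPM = spin*60 = 1232.586*60 ≈ 73955 RPM

73955 RPM


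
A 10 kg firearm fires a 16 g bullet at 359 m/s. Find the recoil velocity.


v_recoil = m_p * v_p / m_gun = 0.016 * 359 / 10 = 0.5744 m/s

0.5744 m/s


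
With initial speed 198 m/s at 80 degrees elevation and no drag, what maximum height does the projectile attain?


H = (v0*sin(theta))^2 / (2g) = (198*sin(80°))^2 / (2*9.81) = 1938 m

1938 m


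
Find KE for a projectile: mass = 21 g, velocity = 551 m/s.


E = 0.5*m*v^2 = 0.5*0.021*551^2 = 3188 J

3188 J


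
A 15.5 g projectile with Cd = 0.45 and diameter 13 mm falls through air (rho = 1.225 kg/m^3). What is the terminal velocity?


A = pi*(d/2)^2 = pi*(13/2000)^2 = 1.32732e-04 m^2
vt = sqrt(2mg/(Cd*rho*A)) = sqrt(2*0.0155*9.81/(0.45 * 1.225 * 1.32732e-04)) = 64.47 m/s

64.47 m/s


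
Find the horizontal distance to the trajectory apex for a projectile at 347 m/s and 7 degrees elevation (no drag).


R = v0^2*sin(2*theta)/g = 347^2*sin(2*7°)/9.81 = 2969.38 m
apex_dist = R/2 = 2969.38/2 = 1485 m

1485 m


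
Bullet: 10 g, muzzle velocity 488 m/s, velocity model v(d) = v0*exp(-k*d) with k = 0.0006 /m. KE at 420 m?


v = v0*exp(-k*d) = 488*exp(-0.0006*420) = 379.295 m/s
E = 0.5*m*v^2 = 0.5*0.01*379.295^2 = 719.3 J

719.3 J


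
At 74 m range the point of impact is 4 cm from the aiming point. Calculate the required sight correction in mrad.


1 mrad subtends 1 cm per 10 m of range, so adj = error_cm / (dist_m / 10) = 4 / (74/10) = 0.5405 mrad

0.5405 mrad


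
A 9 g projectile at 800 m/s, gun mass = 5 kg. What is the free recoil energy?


v_r = m_p*v_p/m_gun = 0.009*800/5 = 1.44 m/s, E_r = 0.5*m_gun*v_r^2 = 0.5*5*1.44^2 = 5.184 J

5.184 J


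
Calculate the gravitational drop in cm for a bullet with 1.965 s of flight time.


drop = 0.5*g*t^2 = 0.5*9.81*1.965^2 = 18.9393 m ≈ 1894 cm

1894 cm


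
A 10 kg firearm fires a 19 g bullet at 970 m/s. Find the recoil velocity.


v_recoil = m_p * v_p / m_gun = 0.019 * 970 / 10 = 1.843 m/s

1.843 m/s


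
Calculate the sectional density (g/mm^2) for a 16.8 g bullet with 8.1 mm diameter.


SD = m/d^2 = 16.8/8.1^2 = 0.2561 g/mm^2

0.2561 g/mm^2


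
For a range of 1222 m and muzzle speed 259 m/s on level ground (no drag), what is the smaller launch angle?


sin(2*theta) = R*g/v0^2 = 1222*9.81/259^2 = 0.178707, theta = arcsin(0.178707)/2 = 5.147°

5.147 degrees


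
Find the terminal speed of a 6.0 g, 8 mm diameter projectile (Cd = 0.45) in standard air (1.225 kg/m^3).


A = pi*(d/2)^2 = pi*(8/2000)^2 = 5.02655e-05 m^2
vt = sqrt(2mg/(Cd*rho*A)) = sqrt(2*0.006*9.81/(0.45 * 1.225 * 5.02655e-05)) = 65.18 m/s

65.18 m/s


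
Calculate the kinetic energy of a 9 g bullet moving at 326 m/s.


E = 0.5*m*v^2 = 0.5*0.009*326^2 = 478.2 J

478.2 J


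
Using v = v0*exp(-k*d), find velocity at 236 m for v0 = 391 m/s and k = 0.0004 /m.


v = v0*exp(-k*d) = 391*exp(-0.0004*236) = 355.8 m/s

355.8 m/s


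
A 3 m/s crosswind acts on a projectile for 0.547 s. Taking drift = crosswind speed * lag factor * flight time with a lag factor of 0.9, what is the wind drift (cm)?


drift = v_wind * lag * t = 3 * 0.9 * 0.547 = 1.4769 m ≈ 147.7 cm

147.7 cm


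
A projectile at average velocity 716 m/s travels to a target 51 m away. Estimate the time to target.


t = d/v = 51/716 = 0.07123 s

0.07123 s


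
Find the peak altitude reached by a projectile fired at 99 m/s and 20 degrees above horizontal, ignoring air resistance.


H = (v0*sin(theta))^2 / (2g) = (99*sin(20°))^2 / (2*9.81) = 58.44 m

58.44 m


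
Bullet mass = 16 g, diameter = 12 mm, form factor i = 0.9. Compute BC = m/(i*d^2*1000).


BC = m/(i*d^2*1000) = 16/(0.9 * 12^2 * 1000) = 0.0001235

0.0001235


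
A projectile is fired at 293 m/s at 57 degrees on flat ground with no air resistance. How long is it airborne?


T = 2*v0*sin(theta)/g = 2*293*sin(57°)/9.81 = 50.1 s

50.1 s


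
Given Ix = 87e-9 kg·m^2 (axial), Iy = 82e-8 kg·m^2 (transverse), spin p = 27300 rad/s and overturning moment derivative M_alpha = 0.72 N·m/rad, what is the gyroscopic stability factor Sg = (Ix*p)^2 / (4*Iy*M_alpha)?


Sg = Ix^2 * p^2 / (4 * Iy * M_alpha) = (87e-9)^2 * 27300^2 / (4 * 82e-8 * 0.72) = 2.389

2.389


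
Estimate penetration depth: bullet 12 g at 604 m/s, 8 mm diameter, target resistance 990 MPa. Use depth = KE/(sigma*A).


A = pi*(d/2)^2 = pi*(8/2)^2 = 50.2655 mm^2
E = 0.5*m*v^2 = 0.5*0.012*604^2 = 2188.9 J
depth = E/(sigma*A) = 2188.9 J / (990 MPa * 50.2655 mm^2) = 2188.9/(990 * 50.2655) m = 0.0439866 m ≈ 43.99 mm

43.99 mm


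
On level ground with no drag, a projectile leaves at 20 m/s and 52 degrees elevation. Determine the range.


R = v0^2 * sin(2*theta) / g = 20^2 * sin(2*52°) / 9.81 = 39.56 m

39.56 m


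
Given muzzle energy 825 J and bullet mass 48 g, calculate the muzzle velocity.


v = sqrt(2*E/m) = sqrt(2*825/0.048) = 185.4 m/s

185.4 m/s


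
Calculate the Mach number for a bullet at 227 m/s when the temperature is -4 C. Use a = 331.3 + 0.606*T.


a = 331.3 + 0.606*(-4) = 328.876 m/s
M = v/a = 227/328.876 = 0.6902

0.6902


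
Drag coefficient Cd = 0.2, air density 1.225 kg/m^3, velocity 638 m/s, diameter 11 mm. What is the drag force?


A = pi*(d/2)^2 = pi*(11/2000)^2 = 9.50332e-05 m^2
Fd = 0.5*Cd*rho*A*v^2 = 0.5*0.2*1.225*9.50332e-05*638^2 = 4.739 N

4.739 N


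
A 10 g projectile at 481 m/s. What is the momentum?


p = m*v = 0.01*481 = 4.81 kg·m/s

4.81 kg·m/s


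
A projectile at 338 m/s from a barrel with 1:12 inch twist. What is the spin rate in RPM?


twist_m = 12*0.0254 = 0.3048 m
spin = v/twist = 338/0.3048 = 1108.924 rev/s
RPM = spin*60 = 1108.924*60 ≈ 66535 RPM

66535 RPM


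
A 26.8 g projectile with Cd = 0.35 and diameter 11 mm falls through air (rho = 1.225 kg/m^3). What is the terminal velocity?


A = pi*(d/2)^2 = pi*(11/2000)^2 = 9.50332e-05 m^2
vt = sqrt(2mg/(Cd*rho*A)) = sqrt(2*0.0268*9.81/(0.35 * 1.225 * 9.50332e-05)) = 113.6 m/s

113.6 m/s


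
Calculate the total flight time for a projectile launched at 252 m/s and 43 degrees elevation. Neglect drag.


T = 2*v0*sin(theta)/g = 2*252*sin(43°)/9.81 = 35.04 s

35.04 s


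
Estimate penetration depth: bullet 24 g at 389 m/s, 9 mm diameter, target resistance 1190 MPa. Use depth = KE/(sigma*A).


A = pi*(d/2)^2 = pi*(9/2)^2 = 63.6173 mm^2
E = 0.5*m*v^2 = 0.5*0.024*389^2 = 1815.85 J
depth = E/(sigma*A) = 1815.85 J / (1190 MPa * 63.6173 mm^2) = 1815.85/(1190 * 63.6173) m = 0.023986 m ≈ 23.99 mm

23.99 mm


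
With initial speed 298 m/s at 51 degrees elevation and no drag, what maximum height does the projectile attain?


H = (v0*sin(theta))^2 / (2g) = (298*sin(51°))^2 / (2*9.81) = 2734 m

2734 m


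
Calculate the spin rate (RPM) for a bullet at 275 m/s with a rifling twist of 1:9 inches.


twist_m = 9*0.0254 = 0.2286 m
spin = v/twist = 275/0.2286 = 1202.975 rev/s
RPM = spin*60 = 1202.975*60 ≈ 72178 RPM

72178 RPM


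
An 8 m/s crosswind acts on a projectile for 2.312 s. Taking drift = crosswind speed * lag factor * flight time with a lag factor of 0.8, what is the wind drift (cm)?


drift = v_wind * lag * t = 8 * 0.8 * 2.312 = 14.7968 m ≈ 1480 cm

1480 cm


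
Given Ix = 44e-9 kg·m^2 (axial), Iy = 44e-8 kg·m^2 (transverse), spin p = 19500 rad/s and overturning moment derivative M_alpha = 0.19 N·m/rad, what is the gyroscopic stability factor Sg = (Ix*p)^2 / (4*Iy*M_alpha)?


Sg = Ix^2 * p^2 / (4 * Iy * M_alpha) = (44e-9)^2 * 19500^2 / (4 * 44e-8 * 0.19) = 2.201

2.201


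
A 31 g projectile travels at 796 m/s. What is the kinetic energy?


E = 0.5*m*v^2 = 0.5*0.031*796^2 = 9821 J

9821 J


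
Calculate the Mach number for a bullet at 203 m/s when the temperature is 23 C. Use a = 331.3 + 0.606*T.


a = 331.3 + 0.606*(23) = 345.238 m/s
M = v/a = 203/345.238 = 0.588

0.588


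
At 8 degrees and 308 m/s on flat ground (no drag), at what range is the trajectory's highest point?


R = v0^2*sin(2*theta)/g = 308^2*sin(2*8°)/9.81 = 2665.45 m
apex_dist = R/2 = 2665.45/2 = 1333 m

1333 m


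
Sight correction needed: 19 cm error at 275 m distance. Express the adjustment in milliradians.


1 mrad subtends 1 cm per 10 m of range, so adj = error_cm / (dist_m / 10) = 19 / (275/10) = 0.6909 mrad

0.6909 mrad


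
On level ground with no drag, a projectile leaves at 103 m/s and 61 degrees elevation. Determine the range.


R = v0^2 * sin(2*theta) / g = 103^2 * sin(2*61°) / 9.81 = 917.1 m

917.1 m


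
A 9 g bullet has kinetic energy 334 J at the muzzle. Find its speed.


v = sqrt(2*E/m) = sqrt(2*334/0.009) = 272.4 m/s

272.4 m/s


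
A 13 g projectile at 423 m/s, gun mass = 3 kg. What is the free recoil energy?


v_r = m_p*v_p/m_gun = 0.013*423/3 = 1.833 m/s, E_r = 0.5*m_gun*v_r^2 = 0.5*3*1.833^2 = 5.04 J

5.04 J


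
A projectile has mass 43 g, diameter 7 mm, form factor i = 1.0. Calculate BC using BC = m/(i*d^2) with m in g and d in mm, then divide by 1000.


BC = m/(i*d^2*1000) = 43/(1.0 * 7^2 * 1000) = 0.0008776

0.0008776


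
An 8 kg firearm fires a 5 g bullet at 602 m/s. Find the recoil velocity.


v_recoil = m_p * v_p / m_gun = 0.005 * 602 / 8 = 0.3763 m/s

0.3763 m/s


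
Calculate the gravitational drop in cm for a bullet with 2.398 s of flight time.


drop = 0.5*g*t^2 = 0.5*9.81*2.398^2 = 28.2057 m ≈ 2821 cm

2821 cm


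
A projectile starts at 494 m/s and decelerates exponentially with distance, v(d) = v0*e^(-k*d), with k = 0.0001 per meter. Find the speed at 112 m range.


v = v0*exp(-k*d) = 494*exp(-0.0001*112) = 488.5 m/s

488.5 m/s


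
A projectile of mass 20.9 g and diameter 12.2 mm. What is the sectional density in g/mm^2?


SD = m/d^2 = 20.9/12.2^2 = 0.1404 g/mm^2

0.1404 g/mm^2


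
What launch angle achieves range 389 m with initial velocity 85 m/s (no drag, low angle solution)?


sin(2*theta) = R*g/v0^2 = 389*9.81/85^2 = 0.528179, theta = arcsin(0.528179)/2 = 15.94°

15.94 degrees


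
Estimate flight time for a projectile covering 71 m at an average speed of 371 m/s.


t = d/v = 71/371 = 0.1914 s

0.1914 s


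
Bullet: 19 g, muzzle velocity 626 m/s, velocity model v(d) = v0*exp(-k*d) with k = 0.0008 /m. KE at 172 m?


v = v0*exp(-k*d) = 626*exp(-0.0008*172) = 545.526 m/s
E = 0.5*m*v^2 = 0.5*0.019*545.526^2 = 2827 J

2827 J


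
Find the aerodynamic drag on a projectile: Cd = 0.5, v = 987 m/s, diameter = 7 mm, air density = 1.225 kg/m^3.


A = pi*(d/2)^2 = pi*(7/2000)^2 = 3.84845e-05 m^2
Fd = 0.5*Cd*rho*A*v^2 = 0.5*0.5*1.225*3.84845e-05*987^2 = 11.48 N

11.48 N


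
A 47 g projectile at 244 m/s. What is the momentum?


p = m*v = 0.047*244 = 11.47 kg·m/s

11.47 kg·m/s


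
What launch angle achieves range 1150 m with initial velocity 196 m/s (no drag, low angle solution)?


sin(2*theta) = R*g/v0^2 = 1150*9.81/196^2 = 0.293667, theta = arcsin(0.293667)/2 = 8.539°

8.539 degrees


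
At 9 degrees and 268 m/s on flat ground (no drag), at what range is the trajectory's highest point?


R = v0^2*sin(2*theta)/g = 268^2*sin(2*9°)/9.81 = 2262.47 m
apex_dist = R/2 = 2262.47/2 = 1131 m

1131 m


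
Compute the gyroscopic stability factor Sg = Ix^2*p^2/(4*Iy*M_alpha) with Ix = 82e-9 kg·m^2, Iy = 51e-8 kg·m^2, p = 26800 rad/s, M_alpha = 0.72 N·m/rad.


Sg = Ix^2 * p^2 / (4 * Iy * M_alpha) = (82e-9)^2 * 26800^2 / (4 * 51e-8 * 0.72) = 3.288

3.288


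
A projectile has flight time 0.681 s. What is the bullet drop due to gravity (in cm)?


drop = 0.5*g*t^2 = 0.5*9.81*0.681^2 = 2.27475 m ≈ 227.5 cm

227.5 cm


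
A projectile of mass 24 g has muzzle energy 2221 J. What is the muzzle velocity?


v = sqrt(2*E/m) = sqrt(2*2221/0.024) = 430.2 m/s

430.2 m/s


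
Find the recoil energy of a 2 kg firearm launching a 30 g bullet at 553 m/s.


v_r = m_p*v_p/m_gun = 0.03*553/2 = 8.295 m/s, E_r = 0.5*m_gun*v_r^2 = 0.5*2*8.295^2 = 68.81 J

68.81 J


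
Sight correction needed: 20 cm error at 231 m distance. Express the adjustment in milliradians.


1 mrad subtends 1 cm per 10 m of range, so adj = error_cm / (dist_m / 10) = 20 / (231/10) = 0.8658 mrad

0.8658 mrad


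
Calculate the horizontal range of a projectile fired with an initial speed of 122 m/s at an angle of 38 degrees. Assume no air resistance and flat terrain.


R = v0^2 * sin(2*theta) / g = 122^2 * sin(2*38°) / 9.81 = 1472 m

1472 m


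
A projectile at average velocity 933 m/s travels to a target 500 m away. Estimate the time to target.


t = d/v = 500/933 = 0.5359 s

0.5359 s


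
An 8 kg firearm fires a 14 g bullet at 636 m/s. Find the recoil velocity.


v_recoil = m_p * v_p / m_gun = 0.014 * 636 / 8 = 1.113 m/s

1.113 m/s


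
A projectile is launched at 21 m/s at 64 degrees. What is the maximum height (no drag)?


H = (v0*sin(theta))^2 / (2g) = (21*sin(64°))^2 / (2*9.81) = 18.16 m

18.16 m


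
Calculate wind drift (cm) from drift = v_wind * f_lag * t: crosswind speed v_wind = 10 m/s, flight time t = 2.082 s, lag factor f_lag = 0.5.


drift = v_wind * lag * t = 10 * 0.5 * 2.082 = 10.41 m ≈ 1041 cm

1041 cm


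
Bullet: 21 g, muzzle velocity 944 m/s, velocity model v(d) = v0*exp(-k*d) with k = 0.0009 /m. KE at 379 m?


v = v0*exp(-k*d) = 944*exp(-0.0009*379) = 671.172 m/s
E = 0.5*m*v^2 = 0.5*0.021*671.172^2 = 4730 J

4730 J


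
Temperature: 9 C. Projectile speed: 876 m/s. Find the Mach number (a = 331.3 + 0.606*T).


a = 331.3 + 0.606*(9) = 336.754 m/s
M = v/a = 876/336.754 = 2.601

2.601


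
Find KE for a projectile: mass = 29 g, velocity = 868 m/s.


E = 0.5*m*v^2 = 0.5*0.029*868^2 = 10925 J

10925 J


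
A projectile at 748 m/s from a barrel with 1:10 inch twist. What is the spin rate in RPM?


twist_m = 10*0.0254 = 0.254 m
spin = v/twist = 748/0.254 = 2944.882 rev/s
RPM = spin*60 = 2944.882*60 ≈ 176693 RPM

176693 RPM


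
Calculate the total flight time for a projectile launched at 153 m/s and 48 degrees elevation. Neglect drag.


T = 2*v0*sin(theta)/g = 2*153*sin(48°)/9.81 = 23.18 s

23.18 s


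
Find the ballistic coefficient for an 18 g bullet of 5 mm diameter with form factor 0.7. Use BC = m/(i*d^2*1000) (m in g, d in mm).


BC = m/(i*d^2*1000) = 18/(0.7 * 5^2 * 1000) = 0.001029

0.001029


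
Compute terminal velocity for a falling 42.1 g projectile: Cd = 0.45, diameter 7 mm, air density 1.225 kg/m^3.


A = pi*(d/2)^2 = pi*(7/2000)^2 = 3.84845e-05 m^2
vt = sqrt(2mg/(Cd*rho*A)) = sqrt(2*0.0421*9.81/(0.45 * 1.225 * 3.84845e-05)) = 197.3 m/s

197.3 m/s


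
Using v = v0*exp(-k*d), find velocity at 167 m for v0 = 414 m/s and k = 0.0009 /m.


v = v0*exp(-k*d) = 414*exp(-0.0009*167) = 356.2 m/s

356.2 m/s


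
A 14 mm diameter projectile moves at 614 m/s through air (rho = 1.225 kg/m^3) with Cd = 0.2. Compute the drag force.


A = pi*(d/2)^2 = pi*(14/2000)^2 = 1.53938e-04 m^2
Fd = 0.5*Cd*rho*A*v^2 = 0.5*0.2*1.225*1.53938e-04*614^2 = 7.109 N

7.109 N


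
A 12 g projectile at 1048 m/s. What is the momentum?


p = m*v = 0.012*1048 = 12.58 kg·m/s

12.58 kg·m/s


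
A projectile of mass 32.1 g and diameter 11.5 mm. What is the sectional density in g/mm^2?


SD = m/d^2 = 32.1/11.5^2 = 0.2427 g/mm^2

0.2427 g/mm^2


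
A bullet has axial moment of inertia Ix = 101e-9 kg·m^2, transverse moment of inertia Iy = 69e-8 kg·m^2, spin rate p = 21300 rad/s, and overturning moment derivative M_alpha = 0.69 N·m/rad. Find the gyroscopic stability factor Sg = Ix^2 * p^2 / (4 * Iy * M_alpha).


Sg = Ix^2 * p^2 / (4 * Iy * M_alpha) = (101e-9)^2 * 21300^2 / (4 * 69e-8 * 0.69) = 2.43

2.43


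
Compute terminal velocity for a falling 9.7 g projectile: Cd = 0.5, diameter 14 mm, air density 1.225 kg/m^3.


A = pi*(d/2)^2 = pi*(14/2000)^2 = 1.53938e-04 m^2
vt = sqrt(2mg/(Cd*rho*A)) = sqrt(2*0.0097*9.81/(0.5 * 1.225 * 1.53938e-04)) = 44.93 m/s

44.93 m/s


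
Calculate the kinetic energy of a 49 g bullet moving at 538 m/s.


E = 0.5*m*v^2 = 0.5*0.049*538^2 = 7091 J

7091 J


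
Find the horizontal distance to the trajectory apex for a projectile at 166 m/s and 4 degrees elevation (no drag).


R = v0^2*sin(2*theta)/g = 166^2*sin(2*4°)/9.81 = 390.933 m
apex_dist = R/2 = 390.933/2 = 195.5 m

195.5 m


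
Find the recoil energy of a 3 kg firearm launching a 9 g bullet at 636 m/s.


v_r = m_p*v_p/m_gun = 0.009*636/3 = 1.908 m/s, E_r = 0.5*m_gun*v_r^2 = 0.5*3*1.908^2 = 5.461 J

5.461 J


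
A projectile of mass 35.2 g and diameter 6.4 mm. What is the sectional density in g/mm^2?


SD = m/d^2 = 35.2/6.4^2 = 0.8594 g/mm^2

0.8594 g/mm^2


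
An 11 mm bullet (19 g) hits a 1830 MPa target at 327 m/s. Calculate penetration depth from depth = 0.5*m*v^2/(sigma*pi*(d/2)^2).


A = pi*(d/2)^2 = pi*(11/2)^2 = 95.0332 mm^2
E = 0.5*m*v^2 = 0.5*0.019*327^2 = 1015.83 J
depth = E/(sigma*A) = 1015.83 J / (1830 MPa * 95.0332 mm^2) = 1015.83/(1830 * 95.0332) m = 0.00584107 m ≈ 5.841 mm

5.841 mm


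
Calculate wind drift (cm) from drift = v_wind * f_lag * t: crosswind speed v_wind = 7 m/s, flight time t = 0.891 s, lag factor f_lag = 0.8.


drift = v_wind * lag * t = 7 * 0.8 * 0.891 = 4.9896 m ≈ 499 cm

499 cm


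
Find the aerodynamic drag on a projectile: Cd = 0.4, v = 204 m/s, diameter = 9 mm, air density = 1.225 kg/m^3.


A = pi*(d/2)^2 = pi*(9/2000)^2 = 6.36173e-05 m^2
Fd = 0.5*Cd*rho*A*v^2 = 0.5*0.4*1.225*6.36173e-05*204^2 = 0.6486 N

0.6486 N


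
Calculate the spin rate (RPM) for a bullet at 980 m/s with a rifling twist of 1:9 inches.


twist_m = 9*0.0254 = 0.2286 m
spin = v/twist = 980/0.2286 = 4286.964 rev/s
RPM = spin*60 = 4286.964*60 ≈ 257218 RPM

257218 RPM


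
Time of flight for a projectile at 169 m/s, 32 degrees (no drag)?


T = 2*v0*sin(theta)/g = 2*169*sin(32°)/9.81 = 18.26 s

18.26 s


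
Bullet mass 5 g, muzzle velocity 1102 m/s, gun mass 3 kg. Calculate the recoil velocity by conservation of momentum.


v_recoil = m_p * v_p / m_gun = 0.005 * 1102 / 3 = 1.837 m/s

1.837 m/s


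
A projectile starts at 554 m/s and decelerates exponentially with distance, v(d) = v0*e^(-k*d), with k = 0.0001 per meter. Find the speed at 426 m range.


v = v0*exp(-k*d) = 554*exp(-0.0001*426) = 530.9 m/s

530.9 m/s


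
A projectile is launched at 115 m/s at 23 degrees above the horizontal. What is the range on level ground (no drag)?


R = v0^2 * sin(2*theta) / g = 115^2 * sin(2*23°) / 9.81 = 969.8 m

969.8 m


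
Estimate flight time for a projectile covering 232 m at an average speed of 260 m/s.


t = d/v = 232/260 = 0.8923 s

0.8923 s


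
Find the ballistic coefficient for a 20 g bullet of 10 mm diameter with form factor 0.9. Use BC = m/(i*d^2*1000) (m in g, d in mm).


BC = m/(i*d^2*1000) = 20/(0.9 * 10^2 * 1000) = 0.0002222

0.0002222


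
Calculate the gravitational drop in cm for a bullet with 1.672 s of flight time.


drop = 0.5*g*t^2 = 0.5*9.81*1.672^2 = 13.7123 m ≈ 1371 cm

1371 cm


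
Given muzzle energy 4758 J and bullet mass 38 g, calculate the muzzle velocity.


v = sqrt(2*E/m) = sqrt(2*4758/0.038) = 500.4 m/s

500.4 m/s


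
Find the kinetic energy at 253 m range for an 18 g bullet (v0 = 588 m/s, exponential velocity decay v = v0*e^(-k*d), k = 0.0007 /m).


v = v0*exp(-k*d) = 588*exp(-0.0007*253) = 492.565 m/s
E = 0.5*m*v^2 = 0.5*0.018*492.565^2 = 2184 J

2184 J


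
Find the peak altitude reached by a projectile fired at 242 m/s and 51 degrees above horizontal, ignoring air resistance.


H = (v0*sin(theta))^2 / (2g) = (242*sin(51°))^2 / (2*9.81) = 1803 m

1803 m


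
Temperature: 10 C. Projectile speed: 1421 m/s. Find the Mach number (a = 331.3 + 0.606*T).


a = 331.3 + 0.606*(10) = 337.36 m/s
M = v/a = 1421/337.36 = 4.212

4.212


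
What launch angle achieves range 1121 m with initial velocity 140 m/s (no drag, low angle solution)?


sin(2*theta) = R*g/v0^2 = 1121*9.81/140^2 = 0.561072, theta = arcsin(0.561072)/2 = 17.06°

17.06 degrees


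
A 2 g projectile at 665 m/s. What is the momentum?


p = m*v = 0.002*665 = 1.33 kg·m/s

1.33 kg·m/s


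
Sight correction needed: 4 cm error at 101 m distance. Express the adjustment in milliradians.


1 mrad subtends 1 cm per 10 m of range, so adj = error_cm / (dist_m / 10) = 4 / (101/10) = 0.396 mrad

0.396 mrad


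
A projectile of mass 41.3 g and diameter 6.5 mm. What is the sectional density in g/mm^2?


SD = m/d^2 = 41.3/6.5^2 = 0.9775 g/mm^2

0.9775 g/mm^2


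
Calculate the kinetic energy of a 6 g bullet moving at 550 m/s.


E = 0.5*m*v^2 = 0.5*0.006*550^2 = 907.5 J

907.5 J


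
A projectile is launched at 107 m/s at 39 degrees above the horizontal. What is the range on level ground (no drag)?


R = v0^2 * sin(2*theta) / g = 107^2 * sin(2*39°) / 9.81 = 1142 m

1142 m


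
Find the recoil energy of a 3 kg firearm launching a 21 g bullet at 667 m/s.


v_r = m_p*v_p/m_gun = 0.021*667/3 = 4.669 m/s, E_r = 0.5*m_gun*v_r^2 = 0.5*3*4.669^2 = 32.7 J

32.7 J


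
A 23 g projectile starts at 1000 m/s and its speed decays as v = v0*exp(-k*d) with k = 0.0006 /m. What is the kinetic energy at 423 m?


v = v0*exp(-k*d) = 1000*exp(-0.0006*423) = 775.847 m/s
E = 0.5*m*v^2 = 0.5*0.023*775.847^2 = 6922 J

6922 J


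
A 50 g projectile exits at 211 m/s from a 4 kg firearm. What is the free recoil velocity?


v_recoil = m_p * v_p / m_gun = 0.05 * 211 / 4 = 2.638 m/s

2.638 m/s


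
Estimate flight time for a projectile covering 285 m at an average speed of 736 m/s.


t = d/v = 285/736 = 0.3872 s

0.3872 s


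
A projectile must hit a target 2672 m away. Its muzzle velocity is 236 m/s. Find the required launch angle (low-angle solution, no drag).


sin(2*theta) = R*g/v0^2 = 2672*9.81/236^2 = 0.470632, theta = arcsin(0.470632)/2 = 14.04°

14.04 degrees


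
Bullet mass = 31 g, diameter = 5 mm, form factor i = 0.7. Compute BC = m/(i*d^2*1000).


BC = m/(i*d^2*1000) = 31/(0.7 * 5^2 * 1000) = 0.001771

0.001771


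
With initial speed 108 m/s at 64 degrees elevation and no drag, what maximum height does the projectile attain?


H = (v0*sin(theta))^2 / (2g) = (108*sin(64°))^2 / (2*9.81) = 480.3 m

480.3 m


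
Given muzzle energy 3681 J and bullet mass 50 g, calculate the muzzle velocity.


v = sqrt(2*E/m) = sqrt(2*3681/0.05) = 383.7 m/s

383.7 m/s


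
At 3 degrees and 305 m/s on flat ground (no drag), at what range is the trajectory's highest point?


R = v0^2*sin(2*theta)/g = 305^2*sin(2*3°)/9.81 = 991.209 m
apex_dist = R/2 = 991.209/2 = 495.6 m

495.6 m


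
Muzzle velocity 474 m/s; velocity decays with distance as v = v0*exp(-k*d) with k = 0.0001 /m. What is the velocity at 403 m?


v = v0*exp(-k*d) = 474*exp(-0.0001*403) = 455.3 m/s

455.3 m/s


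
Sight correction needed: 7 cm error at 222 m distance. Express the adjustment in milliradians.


1 mrad subtends 1 cm per 10 m of range, so adj = error_cm / (dist_m / 10) = 7 / (222/10) = 0.3153 mrad

0.3153 mrad


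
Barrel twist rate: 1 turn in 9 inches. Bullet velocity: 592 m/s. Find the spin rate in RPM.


twist_m = 9*0.0254 = 0.2286 m
spin = v/twist = 592/0.2286 = 2589.676 rev/s
RPM = spin*60 = 2589.676*60 ≈ 155381 RPM

155381 RPM


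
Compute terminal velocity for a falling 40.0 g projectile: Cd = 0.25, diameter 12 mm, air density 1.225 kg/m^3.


A = pi*(d/2)^2 = pi*(12/2000)^2 = 1.13097e-04 m^2
vt = sqrt(2mg/(Cd*rho*A)) = sqrt(2*0.04*9.81/(0.25 * 1.225 * 1.13097e-04)) = 150.5 m/s

150.5 m/s


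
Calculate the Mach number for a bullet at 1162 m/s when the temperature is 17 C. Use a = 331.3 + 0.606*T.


a = 331.3 + 0.606*(17) = 341.602 m/s
M = v/a = 1162/341.602 = 3.402

3.402


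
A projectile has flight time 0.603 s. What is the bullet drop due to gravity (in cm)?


drop = 0.5*g*t^2 = 0.5*9.81*0.603^2 = 1.7835 m ≈ 178.4 cm

178.4 cm


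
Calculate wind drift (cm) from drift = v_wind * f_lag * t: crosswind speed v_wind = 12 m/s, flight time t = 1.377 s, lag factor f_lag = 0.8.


drift = v_wind * lag * t = 12 * 0.8 * 1.377 = 13.2192 m ≈ 1322 cm

1322 cm


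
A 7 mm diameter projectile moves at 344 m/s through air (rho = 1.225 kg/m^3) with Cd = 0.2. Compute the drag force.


A = pi*(d/2)^2 = pi*(7/2000)^2 = 3.84845e-05 m^2
Fd = 0.5*Cd*rho*A*v^2 = 0.5*0.2*1.225*3.84845e-05*344^2 = 0.5579 N

0.5579 N


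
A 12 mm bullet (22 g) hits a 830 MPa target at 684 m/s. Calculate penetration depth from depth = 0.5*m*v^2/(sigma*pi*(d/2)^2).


A = pi*(d/2)^2 = pi*(12/2)^2 = 113.097 mm^2
E = 0.5*m*v^2 = 0.5*0.022*684^2 = 5146.42 J
depth = E/(sigma*A) = 5146.42 J / (830 MPa * 113.097 mm^2) = 5146.42/(830 * 113.097) m = 0.0548245 m ≈ 54.82 mm

54.82 mm


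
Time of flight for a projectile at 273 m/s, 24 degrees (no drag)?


T = 2*v0*sin(theta)/g = 2*273*sin(24°)/9.81 = 22.64 s

22.64 s


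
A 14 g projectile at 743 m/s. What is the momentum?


p = m*v = 0.014*743 = 10.4 kg·m/s

10.4 kg·m/s


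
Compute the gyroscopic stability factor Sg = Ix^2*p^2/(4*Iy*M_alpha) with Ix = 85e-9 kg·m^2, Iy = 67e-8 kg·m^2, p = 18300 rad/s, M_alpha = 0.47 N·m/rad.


Sg = Ix^2 * p^2 / (4 * Iy * M_alpha) = (85e-9)^2 * 18300^2 / (4 * 67e-8 * 0.47) = 1.921

1.921


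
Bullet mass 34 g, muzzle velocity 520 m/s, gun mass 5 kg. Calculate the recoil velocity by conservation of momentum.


v_recoil = m_p * v_p / m_gun = 0.034 * 520 / 5 = 3.536 m/s

3.536 m/s


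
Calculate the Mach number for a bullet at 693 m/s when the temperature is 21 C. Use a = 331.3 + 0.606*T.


a = 331.3 + 0.606*(21) = 344.026 m/s
M = v/a = 693/344.026 = 2.014

2.014


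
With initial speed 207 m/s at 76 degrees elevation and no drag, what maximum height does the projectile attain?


H = (v0*sin(theta))^2 / (2g) = (207*sin(76°))^2 / (2*9.81) = 2056 m

2056 m


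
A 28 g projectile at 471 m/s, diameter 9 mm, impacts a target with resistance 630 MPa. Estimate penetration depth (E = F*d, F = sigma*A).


A = pi*(d/2)^2 = pi*(9/2)^2 = 63.6173 mm^2
E = 0.5*m*v^2 = 0.5*0.028*471^2 = 3105.77 J
depth = E/(sigma*A) = 3105.77 J / (630 MPa * 63.6173 mm^2) = 3105.77/(630 * 63.6173) m = 0.0774916 m ≈ 77.49 mm

77.49 mm


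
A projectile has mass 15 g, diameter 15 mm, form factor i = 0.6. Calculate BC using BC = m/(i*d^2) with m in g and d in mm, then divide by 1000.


BC = m/(i*d^2*1000) = 15/(0.6 * 15^2 * 1000) = 0.0001111

0.0001111
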